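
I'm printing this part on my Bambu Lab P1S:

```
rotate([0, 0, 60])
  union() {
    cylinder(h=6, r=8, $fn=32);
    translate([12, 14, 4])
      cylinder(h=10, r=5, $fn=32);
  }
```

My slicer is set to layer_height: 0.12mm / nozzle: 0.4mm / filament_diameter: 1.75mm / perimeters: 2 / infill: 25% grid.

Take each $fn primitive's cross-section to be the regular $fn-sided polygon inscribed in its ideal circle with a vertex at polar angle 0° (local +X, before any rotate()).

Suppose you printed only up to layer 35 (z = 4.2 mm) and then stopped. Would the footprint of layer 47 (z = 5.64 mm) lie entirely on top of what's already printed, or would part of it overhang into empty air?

entirely on top

Compare the two slices. At z = 4.2: the r=8 cylinder contributes a regular 32-gon of circumradius 8 (area = (32/2)·8.000²·sin(360°/32) = 199.77 mm²); the cylinder at (12, 14): section is a regular 32-gon, circumradius r=5 (area = (32/2)·5.000²·sin(360°/32) = 78.04 mm²); Combining (union): the 2 present regions are separate (no shared area or edge), so areas and boundary lengths simply add and each stays a separate island — area = 277.81 mm²; (rotated 60° about Z; rotation is an isometry so areas/perimeters/island counts are preserved). At z = 5.64: the r=8 cylinder contributes a regular 32-gon of circumradius 8 (area = (32/2)·8.000²·sin(360°/32) = 199.77 mm²); the r=5 cylinder at (12, 14) contributes a regular 32-gon of circumradius 5 (area = (32/2)·5.000²·sin(360°/32) = 78.04 mm²); Merging all regions: the 2 present regions are separate (no shared area or edge), so areas and boundary lengths simply add and each stays a separate island — area = 277.81 mm²; (whole slice rotated 60° about Z — lengths, areas and connectivity unchanged). Checking containment: the cross-section at z = 5.64 is a subset of the cross-section at z = 4.2.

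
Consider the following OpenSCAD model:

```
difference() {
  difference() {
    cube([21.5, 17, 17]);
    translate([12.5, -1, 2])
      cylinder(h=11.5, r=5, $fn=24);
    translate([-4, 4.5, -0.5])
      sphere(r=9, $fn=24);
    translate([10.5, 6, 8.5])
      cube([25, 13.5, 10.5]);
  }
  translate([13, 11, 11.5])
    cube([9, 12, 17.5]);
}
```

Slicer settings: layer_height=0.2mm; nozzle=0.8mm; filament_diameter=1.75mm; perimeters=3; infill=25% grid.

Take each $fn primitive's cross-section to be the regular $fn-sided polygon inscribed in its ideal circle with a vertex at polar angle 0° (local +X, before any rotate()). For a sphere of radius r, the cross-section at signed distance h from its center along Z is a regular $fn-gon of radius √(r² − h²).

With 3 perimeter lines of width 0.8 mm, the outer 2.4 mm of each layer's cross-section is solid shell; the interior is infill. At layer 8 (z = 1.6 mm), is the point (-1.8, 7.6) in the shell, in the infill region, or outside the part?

outside

At z = 1.6 mm: the 21.5×17 cube contributes its full rectangle; the cylinder at (12.5, -1) does not reach this height (z outside [2, 13.5]); the r=9 sphere at (-4, 4.5) contributes a regular 24-gon of circumradius √(9²−2.1²) = 8.752; the cube at (10.5, 6) is not intersected at this z (z outside [8.5, 19]); Taking the first minus the rest: starting from the 21.5×17 cube, the r=9 sphere at (-4, 4.5) partially overlaps it — only the 45.28 mm² overlap (of its 237.88 mm²) is removed, clipping the outline — 1 connected region; the cube at (13, 11) does not reach this height (z outside [11.5, 29]); After the difference (first − rest): none of the subtracted shapes is present at this height, so the result so far is unchanged — 1 connected region. Overall, the cross-section is a single solid region. The nearest boundary edge runs (2.19, 10.69)→(0.38, 12.08); distance from the point to it = 4.88 mm. The point is not inside any of the regions above, so it lies outside the cross-section (4.88 mm from the nearest boundary).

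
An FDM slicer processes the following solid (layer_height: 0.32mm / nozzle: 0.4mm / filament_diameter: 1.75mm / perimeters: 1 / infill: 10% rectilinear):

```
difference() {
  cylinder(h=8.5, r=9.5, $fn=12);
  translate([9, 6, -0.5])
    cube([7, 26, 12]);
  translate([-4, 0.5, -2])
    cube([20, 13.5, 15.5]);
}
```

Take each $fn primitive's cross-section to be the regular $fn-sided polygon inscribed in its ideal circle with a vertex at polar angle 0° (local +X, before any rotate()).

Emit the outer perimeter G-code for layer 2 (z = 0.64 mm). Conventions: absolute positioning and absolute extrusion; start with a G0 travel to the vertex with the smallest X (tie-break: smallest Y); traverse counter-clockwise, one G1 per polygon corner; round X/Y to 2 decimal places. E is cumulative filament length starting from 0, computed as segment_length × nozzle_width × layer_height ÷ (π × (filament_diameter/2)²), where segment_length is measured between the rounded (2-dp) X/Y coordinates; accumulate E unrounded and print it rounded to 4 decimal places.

At z = 0.64 mm: the r=9.5 cylinder gives a regular 12-gon of circumradius 9.5 (constant along its height); the cube at (9, 6) is present — its section is the full 7×26 rectangle; the cube at (-4, 0.5) is present — its section is the full 20×13.5 rectangle; Taking the first minus the rest: starting from the r=9.5 cylinder, the 7×26 cube at (9, 6) misses the remaining region (no effect); the 20×13.5 cube at (-4, 0.5) partially overlaps it — only the 96.83 mm² overlap (of its 270.00 mm²) is removed, clipping the outline — 1 connected region. The outline is a single polygon with 12 vertices. Extrusion per mm of travel: 0.4 × 0.32 / (π × 0.875²) = 0.053216. Accumulating E over each segment gives final E = 3.2963.

G0 X-9.50 Y0.00 Z0.64
G1 X-8.23 Y-4.75 E0.2617
G1 X-4.75 Y-8.23 E0.5236
G1 X0.00 Y-9.50 E0.7852
G1 X4.75 Y-8.23 E1.0469
G1 X8.23 Y-4.75 E1.3088
G1 X9.50 Y0.00 E1.5704
G1 X9.37 Y0.50 E1.5979
G1 X-4.00 Y0.50 E2.3094
G1 X-4.00 Y8.43 E2.7314
G1 X-4.75 Y8.23 E2.7727
G1 X-8.23 Y4.75 E3.0346
G1 X-9.50 Y0.00 E3.2963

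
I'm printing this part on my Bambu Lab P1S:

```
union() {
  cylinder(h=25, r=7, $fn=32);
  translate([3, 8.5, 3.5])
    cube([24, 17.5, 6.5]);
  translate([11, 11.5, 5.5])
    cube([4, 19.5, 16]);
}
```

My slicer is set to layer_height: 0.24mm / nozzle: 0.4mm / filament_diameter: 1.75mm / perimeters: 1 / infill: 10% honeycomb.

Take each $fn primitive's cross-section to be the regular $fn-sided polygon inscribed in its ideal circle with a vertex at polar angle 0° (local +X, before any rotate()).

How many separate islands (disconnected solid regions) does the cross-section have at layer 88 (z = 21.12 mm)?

2

At z = 21.12 mm: the r=7 cylinder gives a regular 32-gon of circumradius 7 (constant along its height); the cube at (3, 8.5) does not reach this height (z outside [3.5, 10]); the cube at (11, 11.5) (footprint 4×19.5) is included at this height; Combining (union): the 2 present regions are separate (no shared area or edge), so areas and boundary lengths simply add and each stays a separate island — 2 connected regions. Overall, the cross-section has 2 separate islands. Island count = 2.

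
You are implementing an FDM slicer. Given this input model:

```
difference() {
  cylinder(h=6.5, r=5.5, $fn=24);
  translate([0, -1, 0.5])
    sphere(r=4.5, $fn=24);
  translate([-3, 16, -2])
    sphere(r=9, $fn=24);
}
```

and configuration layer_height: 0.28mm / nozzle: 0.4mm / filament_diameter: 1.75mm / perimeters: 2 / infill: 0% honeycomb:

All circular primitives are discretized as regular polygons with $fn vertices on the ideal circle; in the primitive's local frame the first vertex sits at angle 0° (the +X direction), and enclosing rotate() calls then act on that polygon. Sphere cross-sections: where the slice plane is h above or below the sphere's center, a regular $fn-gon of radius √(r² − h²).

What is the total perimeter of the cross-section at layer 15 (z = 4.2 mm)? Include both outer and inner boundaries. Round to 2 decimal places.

At z = 4.2 mm: the cylinder: section is a regular 24-gon, circumradius r=5.5 (perimeter = 2·24·5.500·sin(180°/24) = 34.46 mm); the r=4.5 sphere at (0, -1) contributes a regular 24-gon of circumradius √(4.5²−3.7²) = 2.561 (perimeter = 2·24·2.561·sin(180°/24) = 16.05 mm); the sphere at (-3, 16): section is a regular 24-gon, circumradius = √(r²−h²) = √(9²−6.2²) = 6.524 (perimeter = 2·24·6.524·sin(180°/24) = 40.87 mm); After the difference (first − rest): starting from the r=5.5 cylinder, the r=4.5 sphere at (0, -1) lies wholly inside it (removes its full 20.37 mm² and its 16.05 mm outline becomes a hole wall); the r=9 sphere at (-3, 16) misses the remaining region (no effect) — boundary (outer + 1 inner loop) = 50.51 mm. Overall, the cross-section is one region with 1 hole. Total boundary length (outer + inner) = 50.51 mm.

50.51 mm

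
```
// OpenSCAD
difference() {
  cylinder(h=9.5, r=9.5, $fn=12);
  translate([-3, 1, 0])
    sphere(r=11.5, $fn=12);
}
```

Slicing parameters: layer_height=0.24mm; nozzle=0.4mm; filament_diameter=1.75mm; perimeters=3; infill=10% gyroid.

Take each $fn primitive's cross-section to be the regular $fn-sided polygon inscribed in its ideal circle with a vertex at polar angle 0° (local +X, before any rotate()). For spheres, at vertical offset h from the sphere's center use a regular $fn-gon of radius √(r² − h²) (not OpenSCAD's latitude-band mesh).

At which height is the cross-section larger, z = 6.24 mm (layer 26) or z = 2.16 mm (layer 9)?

Layer 26 (z = 6.24): the r=9.5 cylinder gives a regular 12-gon of circumradius 9.5 (constant along its height) (area = (12/2)·9.500²·sin(360°/12) = 270.75 mm²); the r=11.5 sphere at (-3, 1) contributes a regular 12-gon of circumradius √(11.5²−6.24²) = 9.660 (area = (12/2)·9.660²·sin(360°/12) = 279.94 mm²); Taking the first minus the rest: starting from the r=9.5 cylinder (270.75 mm²), the r=11.5 sphere at (-3, 1) partially overlaps it — only the 216.47 mm² overlap (of its 279.94 mm²) is removed, clipping the outline — area = 54.28 mm². So its area = 54.28 mm². Layer 9 (z = 2.16): the r=9.5 cylinder contributes a regular 12-gon of circumradius 9.5 (area = (12/2)·9.500²·sin(360°/12) = 270.75 mm²); the r=11.5 sphere at (-3, 1) slices to a regular 12-gon of circumradius 11.295 (√(r²−h²) with h=2.16 from center) (area = (12/2)·11.295²·sin(360°/12) = 382.75 mm²); Subtracting the remaining from the first: starting from the r=9.5 cylinder (270.75 mm²), the r=11.5 sphere at (-3, 1) partially overlaps it — only the 252.59 mm² overlap (of its 382.75 mm²) is removed, clipping the outline — area = 18.16 mm². So its area = 18.16 mm². Layer 26 is larger (54.28 vs 18.16 mm²).

layer 26 (z = 6.24 mm)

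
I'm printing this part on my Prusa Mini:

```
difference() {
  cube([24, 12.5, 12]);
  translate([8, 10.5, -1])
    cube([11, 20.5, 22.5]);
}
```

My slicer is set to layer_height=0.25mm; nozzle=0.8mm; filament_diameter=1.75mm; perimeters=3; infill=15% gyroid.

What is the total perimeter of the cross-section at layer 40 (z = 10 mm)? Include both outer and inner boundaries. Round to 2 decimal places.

77.00 mm

At z = 10 mm: the 24×12.5 cube contributes its full rectangle (perimeter 73.00 mm); the 11×20.5 cube at (8, 10.5) contributes its full rectangle (perimeter 63.00 mm); Taking the first minus the rest: starting from the 24×12.5 cube, the 11×20.5 cube at (8, 10.5) partially overlaps it — only the 22.00 mm² overlap (of its 225.50 mm²) is removed, clipping the outline — boundary = 77.00 mm. Overall, the cross-section is a single solid region. Total boundary length (outer) = 77.00 mm.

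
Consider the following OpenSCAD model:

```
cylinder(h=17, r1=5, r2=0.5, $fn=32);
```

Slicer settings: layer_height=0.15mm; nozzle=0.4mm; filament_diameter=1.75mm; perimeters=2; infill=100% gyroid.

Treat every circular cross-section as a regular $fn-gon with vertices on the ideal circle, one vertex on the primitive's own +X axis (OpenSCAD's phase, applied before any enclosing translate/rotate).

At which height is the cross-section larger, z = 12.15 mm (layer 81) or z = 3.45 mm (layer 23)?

Layer 81 (z = 12.15): the cone contributes a regular 32-gon of circumradius 1.784 (interpolated between r1=5 and r2=0.5 at t=0.715) (area = (32/2)·1.784²·sin(360°/32) = 9.93 mm²). So its area = 9.93 mm². Layer 23 (z = 3.45): the cone contributes a regular 32-gon of circumradius 4.087 (interpolated between r1=5 and r2=0.5 at t=0.203) (area = (32/2)·4.087²·sin(360°/32) = 52.13 mm²). So its area = 52.13 mm². Layer 23 is larger (52.13 vs 9.93 mm²).

layer 23 (z = 3.45 mm)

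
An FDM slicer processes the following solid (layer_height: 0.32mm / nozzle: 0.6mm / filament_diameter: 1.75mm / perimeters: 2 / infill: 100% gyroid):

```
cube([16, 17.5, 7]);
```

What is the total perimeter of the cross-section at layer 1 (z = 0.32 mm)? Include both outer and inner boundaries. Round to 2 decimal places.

At z = 0.32 mm: the cube is present — its section is the full 16×17.5 rectangle (perimeter 67.00 mm). Overall, the cross-section is a single solid region. Total boundary length (outer) = 67.00 mm.

67.00 mm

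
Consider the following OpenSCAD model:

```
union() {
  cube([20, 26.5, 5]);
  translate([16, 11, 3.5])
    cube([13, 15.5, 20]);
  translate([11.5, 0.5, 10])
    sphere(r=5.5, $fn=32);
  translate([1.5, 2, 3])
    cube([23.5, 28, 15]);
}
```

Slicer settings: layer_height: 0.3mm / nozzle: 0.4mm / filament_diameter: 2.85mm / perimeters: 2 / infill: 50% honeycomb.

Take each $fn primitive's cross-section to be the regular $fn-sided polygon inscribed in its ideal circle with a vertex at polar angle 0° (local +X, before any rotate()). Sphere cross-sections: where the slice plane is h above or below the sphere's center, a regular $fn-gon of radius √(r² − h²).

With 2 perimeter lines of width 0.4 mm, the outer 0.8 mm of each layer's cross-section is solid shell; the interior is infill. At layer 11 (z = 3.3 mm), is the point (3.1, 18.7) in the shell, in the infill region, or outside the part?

At z = 3.3 mm: the cube (footprint 20×26.5) is included at this height; the cube at (16, 11) is absent (z outside [3.5, 23.5]); the sphere at (11.5, 0.5) is not intersected at this z (|z−center|=6.700 > r=5.5); the cube at (1.5, 2) is present — its section is the full 23.5×28 rectangle; Taking the union: the regions partially overlap (shared area 453.25 mm²), so overlapping operands fuse into one piece — 1 connected region. Overall, the cross-section is a single solid region. The nearest boundary edge runs (0.00, 0.00)→(0.00, 26.50); distance from the point to it = 3.10 mm. The point is inside the cross-section and 3.10 mm from the nearest boundary — more than the 0.8 mm shell width (2 × 0.4), so it's in the infill interior.

infill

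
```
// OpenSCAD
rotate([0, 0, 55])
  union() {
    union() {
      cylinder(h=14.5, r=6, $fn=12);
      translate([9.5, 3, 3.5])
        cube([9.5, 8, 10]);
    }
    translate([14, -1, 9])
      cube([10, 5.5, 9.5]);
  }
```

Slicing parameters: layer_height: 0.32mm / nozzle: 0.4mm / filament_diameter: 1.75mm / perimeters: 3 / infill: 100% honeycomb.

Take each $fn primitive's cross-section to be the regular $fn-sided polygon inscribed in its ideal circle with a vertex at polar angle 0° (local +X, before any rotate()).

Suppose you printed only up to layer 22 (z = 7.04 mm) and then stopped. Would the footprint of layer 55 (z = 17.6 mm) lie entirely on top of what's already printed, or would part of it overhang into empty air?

Compare the two slices. At z = 7.04: the r=6 cylinder contributes a regular 12-gon of circumradius 6 (area = (12/2)·6.000²·sin(360°/12) = 108.00 mm²); the 9.5×8 cube at (9.5, 3) contributes its full rectangle (area 76.00 mm²); Merging all regions: the 2 present regions are separate (no shared area or edge), so areas and boundary lengths simply add and each stays a separate island — area = 184.00 mm²; the cube at (14, -1) is absent (z outside [9, 18.5]); Taking the union: only that combined region is present, so the union is just that shape — area = 184.00 mm²; (rotated 55° about Z; rotation is an isometry so areas/perimeters/island counts are preserved). At z = 17.6: the cylinder does not reach this height (z outside [0, 14.5]); the cube at (9.5, 3) does not reach this height (z outside [3.5, 13.5]); Merging all regions: nothing is present at this height; the cube at (14, -1) (footprint 10×5.5) is included at this height (area 55.00 mm²); Combining (union): only the 10×5.5 cube at (14, -1) is present, so the union is just that shape — area = 55.00 mm²; (rotated 55° about Z; rotation is an isometry so areas/perimeters/island counts are preserved). Checking containment: at z = 17.6 the cross-section extends beyond the z = 7.04 cross-section by about 47.50 mm².

part overhangs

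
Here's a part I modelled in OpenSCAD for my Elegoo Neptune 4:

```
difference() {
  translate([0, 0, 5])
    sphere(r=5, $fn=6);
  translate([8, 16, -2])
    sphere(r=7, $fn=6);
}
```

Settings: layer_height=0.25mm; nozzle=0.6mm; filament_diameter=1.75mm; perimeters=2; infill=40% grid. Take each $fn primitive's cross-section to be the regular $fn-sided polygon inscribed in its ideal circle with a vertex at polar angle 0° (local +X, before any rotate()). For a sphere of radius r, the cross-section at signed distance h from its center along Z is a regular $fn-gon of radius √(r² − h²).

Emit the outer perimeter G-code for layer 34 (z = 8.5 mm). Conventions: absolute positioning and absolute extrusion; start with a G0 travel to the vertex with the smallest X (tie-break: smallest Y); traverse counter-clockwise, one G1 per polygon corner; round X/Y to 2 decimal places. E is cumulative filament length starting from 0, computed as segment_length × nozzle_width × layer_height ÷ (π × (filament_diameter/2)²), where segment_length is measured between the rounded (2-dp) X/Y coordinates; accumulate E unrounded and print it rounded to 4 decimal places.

At z = 8.5 mm: the sphere: section is a regular 6-gon, circumradius = √(r²−h²) = √(5²−3.5²) = 3.571; the sphere at (8, 16) does not reach this height (|z−center|=10.500 > r=7); After the difference (first − rest): none of the subtracted shapes is present at this height, so the r=5 sphere is unchanged — 1 connected region. The outline is a single polygon with 6 vertices. Extrusion per mm of travel: 0.6 × 0.25 / (π × 0.875²) = 0.062363. Accumulating E over each segment gives final E = 1.3361.

G0 X-3.57 Y0.00 Z8.50
G1 X-1.79 Y-3.09 E0.2224
G1 X1.79 Y-3.09 E0.4456
G1 X3.57 Y0.00 E0.6680
G1 X1.79 Y3.09 E0.8904
G1 X-1.79 Y3.09 E1.1137
G1 X-3.57 Y0.00 E1.3361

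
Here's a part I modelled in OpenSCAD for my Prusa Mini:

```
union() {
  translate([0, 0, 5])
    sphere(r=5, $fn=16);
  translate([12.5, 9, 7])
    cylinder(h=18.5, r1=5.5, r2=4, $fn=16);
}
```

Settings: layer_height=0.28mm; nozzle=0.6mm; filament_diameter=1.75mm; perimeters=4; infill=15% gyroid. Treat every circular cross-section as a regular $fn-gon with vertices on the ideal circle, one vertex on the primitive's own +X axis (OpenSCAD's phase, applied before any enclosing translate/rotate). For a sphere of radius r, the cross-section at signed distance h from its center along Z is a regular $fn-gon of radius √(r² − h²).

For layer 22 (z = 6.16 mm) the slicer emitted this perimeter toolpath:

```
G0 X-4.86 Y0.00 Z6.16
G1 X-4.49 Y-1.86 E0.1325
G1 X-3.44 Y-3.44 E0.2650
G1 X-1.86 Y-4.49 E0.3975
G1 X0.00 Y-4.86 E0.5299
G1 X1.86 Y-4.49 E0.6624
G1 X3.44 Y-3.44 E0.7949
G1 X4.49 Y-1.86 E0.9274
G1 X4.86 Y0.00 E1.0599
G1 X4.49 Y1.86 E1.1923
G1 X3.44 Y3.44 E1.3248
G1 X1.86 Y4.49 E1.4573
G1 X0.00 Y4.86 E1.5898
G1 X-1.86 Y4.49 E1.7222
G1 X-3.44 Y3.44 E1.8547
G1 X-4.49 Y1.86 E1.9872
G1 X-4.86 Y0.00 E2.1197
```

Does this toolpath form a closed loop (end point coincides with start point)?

yes

Start point (G0): (-4.86, 0.00). End point (last G1): the path returns to the start — closed.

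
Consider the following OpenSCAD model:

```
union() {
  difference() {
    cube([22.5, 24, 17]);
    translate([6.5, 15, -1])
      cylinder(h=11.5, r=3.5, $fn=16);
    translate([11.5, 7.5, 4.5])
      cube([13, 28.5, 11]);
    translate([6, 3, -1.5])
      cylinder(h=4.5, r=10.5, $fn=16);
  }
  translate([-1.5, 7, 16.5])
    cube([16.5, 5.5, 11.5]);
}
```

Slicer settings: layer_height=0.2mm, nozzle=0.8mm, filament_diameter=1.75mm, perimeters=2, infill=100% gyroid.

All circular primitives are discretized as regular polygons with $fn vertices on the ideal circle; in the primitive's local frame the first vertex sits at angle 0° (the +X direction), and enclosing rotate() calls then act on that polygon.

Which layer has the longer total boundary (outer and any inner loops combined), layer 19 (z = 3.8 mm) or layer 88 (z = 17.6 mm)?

layer 19 (z = 3.8 mm)

Layer 19 (z = 3.8): the cube (footprint 22.5×24) is included at this height (perimeter 93.00 mm); the r=3.5 cylinder at (6.5, 15) gives a regular 16-gon of circumradius 3.5 (constant along its height) (perimeter = 2·16·3.500·sin(180°/16) = 21.85 mm); the cube at (11.5, 7.5) does not reach this height (z outside [4.5, 15.5]); the cylinder at (6, 3) does not reach this height (z outside [-1.5, 3]); After the difference (first − rest): starting from the 22.5×24 cube, the r=3.5 cylinder at (6.5, 15) lies wholly inside it (removes its full 37.50 mm² and its 21.85 mm outline becomes a hole wall) — boundary (outer + 1 inner loop) = 114.85 mm; the cube at (-1.5, 7) is absent (z outside [16.5, 28]); Merging all regions: only that combined region is present, so the union is just that shape — boundary (outer + 1 inner loop) = 114.85 mm. So its perimeter = 114.85 mm. Layer 88 (z = 17.6): the cube is not intersected at this z (z outside [0, 17]); the cylinder at (6.5, 15) is not intersected at this z (z outside [-1, 10.5]); the cube at (11.5, 7.5) is not intersected at this z (z outside [4.5, 15.5]); the cylinder at (6, 3) does not reach this height (z outside [-1.5, 3]); Subtracting the remaining from the first: the first operand is absent here, so nothing remains; the cube at (-1.5, 7) (footprint 16.5×5.5) is included at this height (perimeter 44.00 mm); Combining (union): only the 16.5×5.5 cube at (-1.5, 7) is present, so the union is just that shape — boundary = 44.00 mm. So its perimeter = 44.00 mm. Layer 19 is larger (114.85 vs 44.00 mm).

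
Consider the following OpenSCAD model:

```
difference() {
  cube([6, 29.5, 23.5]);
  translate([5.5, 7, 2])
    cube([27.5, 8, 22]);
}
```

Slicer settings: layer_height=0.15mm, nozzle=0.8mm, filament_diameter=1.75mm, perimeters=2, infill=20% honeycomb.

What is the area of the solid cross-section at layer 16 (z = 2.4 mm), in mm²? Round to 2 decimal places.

173.00 mm²

At z = 2.4 mm: the cube (footprint 6×29.5) is included at this height (area 177.00 mm²); the cube at (5.5, 7) is present — its section is the full 27.5×8 rectangle (area 220.00 mm²); After the difference (first − rest): starting from the 6×29.5 cube (177.00 mm²), the 27.5×8 cube at (5.5, 7) partially overlaps it — only the 4.00 mm² overlap (of its 220.00 mm²) is removed, clipping the outline — area = 173.00 mm². Overall, the cross-section is a single solid region. Net area = 173.00 mm².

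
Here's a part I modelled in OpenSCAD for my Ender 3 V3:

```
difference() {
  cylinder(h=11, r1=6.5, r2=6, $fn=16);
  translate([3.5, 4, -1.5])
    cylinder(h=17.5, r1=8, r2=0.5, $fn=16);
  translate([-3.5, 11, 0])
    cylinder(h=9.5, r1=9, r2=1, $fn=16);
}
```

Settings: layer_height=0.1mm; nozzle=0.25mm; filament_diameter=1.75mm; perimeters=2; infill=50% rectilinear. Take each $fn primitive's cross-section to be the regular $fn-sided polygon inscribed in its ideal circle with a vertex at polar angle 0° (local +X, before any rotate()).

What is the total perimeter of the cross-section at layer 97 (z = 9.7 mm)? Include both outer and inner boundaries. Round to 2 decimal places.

At z = 9.7 mm: the cone contributes a regular 16-gon of circumradius 6.059 (interpolated between r1=6.5 and r2=6 at t=0.882) (perimeter = 2·16·6.059·sin(180°/16) = 37.83 mm); the cone at (3.5, 4) contributes a regular 16-gon of circumradius 3.200 (interpolated between r1=8 and r2=0.5 at t=0.640) (perimeter = 2·16·3.200·sin(180°/16) = 19.98 mm); the cone at (-3.5, 11) does not reach this height (z outside [0, 9.5]); Taking the first minus the rest: starting from the cone, the cone at (3.5, 4) partially overlaps it — only the 18.05 mm² overlap (of its 31.35 mm²) is removed, clipping the outline — boundary = 40.56 mm. Overall, the cross-section is a single solid region. Total boundary length (outer) = 40.56 mm.

40.56 mm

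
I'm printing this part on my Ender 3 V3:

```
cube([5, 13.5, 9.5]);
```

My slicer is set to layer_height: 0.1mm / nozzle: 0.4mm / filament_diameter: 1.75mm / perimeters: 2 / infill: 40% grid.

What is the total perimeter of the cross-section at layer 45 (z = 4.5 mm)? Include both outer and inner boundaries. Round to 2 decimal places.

At z = 4.5 mm: the cube is present — its section is the full 5×13.5 rectangle (perimeter 37.00 mm). Overall, the cross-section is a single solid region. Total boundary length (outer) = 37.00 mm.

37.00 mm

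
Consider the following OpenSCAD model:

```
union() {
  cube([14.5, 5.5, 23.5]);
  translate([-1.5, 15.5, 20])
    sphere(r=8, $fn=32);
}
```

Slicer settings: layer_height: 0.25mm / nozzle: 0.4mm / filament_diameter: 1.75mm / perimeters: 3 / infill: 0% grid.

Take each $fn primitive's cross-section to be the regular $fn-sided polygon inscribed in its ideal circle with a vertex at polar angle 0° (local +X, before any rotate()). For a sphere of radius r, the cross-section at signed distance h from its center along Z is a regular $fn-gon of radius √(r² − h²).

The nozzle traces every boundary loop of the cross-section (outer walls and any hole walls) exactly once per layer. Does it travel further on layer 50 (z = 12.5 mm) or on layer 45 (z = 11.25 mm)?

Layer 50 (z = 12.5): the cube is present — its section is the full 14.5×5.5 rectangle (perimeter 40.00 mm); the r=8 sphere at (-1.5, 15.5) contributes a regular 32-gon of circumradius √(8²−7.5²) = 2.784 (perimeter = 2·32·2.784·sin(180°/32) = 17.46 mm); Taking the union: the 2 present regions are separate (no shared area or edge), so areas and boundary lengths simply add and each stays a separate island — boundary = 57.46 mm. So its perimeter = 57.46 mm. Layer 45 (z = 11.25): the cube is present — its section is the full 14.5×5.5 rectangle (perimeter 40.00 mm); the sphere at (-1.5, 15.5) is not intersected at this z (|z−center|=8.750 > r=8); Taking the union: only the 14.5×5.5 cube is present, so the union is just that shape — boundary = 40.00 mm. So its perimeter = 40.00 mm. Layer 50 is larger (57.46 vs 40.00 mm).

layer 50 (z = 12.5 mm)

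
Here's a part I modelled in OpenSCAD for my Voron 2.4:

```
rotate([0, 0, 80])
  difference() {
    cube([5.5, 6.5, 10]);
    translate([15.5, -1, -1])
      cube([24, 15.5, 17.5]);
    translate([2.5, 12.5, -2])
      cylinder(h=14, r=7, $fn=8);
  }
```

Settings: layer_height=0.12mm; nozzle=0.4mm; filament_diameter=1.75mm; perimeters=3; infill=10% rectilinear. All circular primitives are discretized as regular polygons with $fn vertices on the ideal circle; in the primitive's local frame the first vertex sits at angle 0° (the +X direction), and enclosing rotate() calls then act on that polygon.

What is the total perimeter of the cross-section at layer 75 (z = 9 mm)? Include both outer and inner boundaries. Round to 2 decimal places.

24.40 mm

At z = 9 mm: the 5.5×6.5 cube contributes its full rectangle (perimeter 24.00 mm); the cube at (15.5, -1) is present — its section is the full 24×15.5 rectangle (perimeter 79.00 mm); the r=7 cylinder at (2.5, 12.5) gives a regular 8-gon of circumradius 7 (constant along its height) (perimeter = 2·8·7.000·sin(180°/8) = 42.86 mm); Taking the first minus the rest: starting from the 5.5×6.5 cube, the 24×15.5 cube at (15.5, -1) misses the remaining region (no effect); the r=7 cylinder at (2.5, 12.5) partially overlaps it — only the 2.41 mm² overlap (of its 138.59 mm²) is removed, clipping the outline — boundary = 24.40 mm; (rotated 80° about Z; rotation is an isometry so areas/perimeters/island counts are preserved). Overall, the cross-section is a single solid region. Total boundary length (outer) = 24.40 mm.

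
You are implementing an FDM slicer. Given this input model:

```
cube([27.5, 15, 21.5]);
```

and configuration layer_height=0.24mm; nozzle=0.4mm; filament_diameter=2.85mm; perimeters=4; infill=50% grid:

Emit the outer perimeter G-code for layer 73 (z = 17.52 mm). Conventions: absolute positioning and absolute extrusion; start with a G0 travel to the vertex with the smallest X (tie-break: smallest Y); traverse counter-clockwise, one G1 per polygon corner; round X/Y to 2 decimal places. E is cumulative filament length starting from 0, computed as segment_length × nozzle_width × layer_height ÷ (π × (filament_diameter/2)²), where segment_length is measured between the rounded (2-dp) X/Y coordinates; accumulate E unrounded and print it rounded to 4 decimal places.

G0 X0.00 Y0.00 Z17.52
G1 X27.50 Y0.00 E0.4138
G1 X27.50 Y15.00 E0.6396
G1 X0.00 Y15.00 E1.0534
G1 X0.00 Y0.00 E1.2791

At z = 17.52 mm: the 27.5×15 cube contributes its full rectangle. The outline is a single polygon with 4 vertices. Extrusion per mm of travel: 0.4 × 0.24 / (π × 1.425²) = 0.015048. Accumulating E over each segment gives final E = 1.2791.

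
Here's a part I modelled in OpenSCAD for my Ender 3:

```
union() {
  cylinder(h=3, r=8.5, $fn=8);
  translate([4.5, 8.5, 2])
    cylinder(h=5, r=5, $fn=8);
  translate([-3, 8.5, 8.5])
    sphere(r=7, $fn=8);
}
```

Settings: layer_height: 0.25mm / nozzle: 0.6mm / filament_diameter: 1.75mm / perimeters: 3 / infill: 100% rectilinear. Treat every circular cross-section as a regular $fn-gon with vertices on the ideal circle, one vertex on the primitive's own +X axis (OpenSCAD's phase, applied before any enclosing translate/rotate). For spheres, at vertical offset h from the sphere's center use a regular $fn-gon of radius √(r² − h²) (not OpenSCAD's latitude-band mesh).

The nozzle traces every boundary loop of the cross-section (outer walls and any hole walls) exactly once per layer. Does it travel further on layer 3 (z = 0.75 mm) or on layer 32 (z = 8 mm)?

layer 3 (z = 0.75 mm)

Layer 3 (z = 0.75): the r=8.5 cylinder gives a regular 8-gon of circumradius 8.5 (constant along its height) (perimeter = 2·8·8.500·sin(180°/8) = 52.04 mm); the cylinder at (4.5, 8.5) is absent (z outside [2, 7]); the sphere at (-3, 8.5) is absent (|z−center|=7.750 > r=7); Combining (union): only the r=8.5 cylinder is present, so the union is just that shape — boundary = 52.04 mm. So its perimeter = 52.04 mm. Layer 32 (z = 8): the cylinder is absent (z outside [0, 3]); the cylinder at (4.5, 8.5) is not intersected at this z (z outside [2, 7]); the r=7 sphere at (-3, 8.5) contributes a regular 8-gon of circumradius √(7²−0.5²) = 6.982 (perimeter = 2·8·6.982·sin(180°/8) = 42.75 mm); Taking the union: only the r=7 sphere at (-3, 8.5) is present, so the union is just that shape — boundary = 42.75 mm. So its perimeter = 42.75 mm. Layer 3 is larger (52.04 vs 42.75 mm).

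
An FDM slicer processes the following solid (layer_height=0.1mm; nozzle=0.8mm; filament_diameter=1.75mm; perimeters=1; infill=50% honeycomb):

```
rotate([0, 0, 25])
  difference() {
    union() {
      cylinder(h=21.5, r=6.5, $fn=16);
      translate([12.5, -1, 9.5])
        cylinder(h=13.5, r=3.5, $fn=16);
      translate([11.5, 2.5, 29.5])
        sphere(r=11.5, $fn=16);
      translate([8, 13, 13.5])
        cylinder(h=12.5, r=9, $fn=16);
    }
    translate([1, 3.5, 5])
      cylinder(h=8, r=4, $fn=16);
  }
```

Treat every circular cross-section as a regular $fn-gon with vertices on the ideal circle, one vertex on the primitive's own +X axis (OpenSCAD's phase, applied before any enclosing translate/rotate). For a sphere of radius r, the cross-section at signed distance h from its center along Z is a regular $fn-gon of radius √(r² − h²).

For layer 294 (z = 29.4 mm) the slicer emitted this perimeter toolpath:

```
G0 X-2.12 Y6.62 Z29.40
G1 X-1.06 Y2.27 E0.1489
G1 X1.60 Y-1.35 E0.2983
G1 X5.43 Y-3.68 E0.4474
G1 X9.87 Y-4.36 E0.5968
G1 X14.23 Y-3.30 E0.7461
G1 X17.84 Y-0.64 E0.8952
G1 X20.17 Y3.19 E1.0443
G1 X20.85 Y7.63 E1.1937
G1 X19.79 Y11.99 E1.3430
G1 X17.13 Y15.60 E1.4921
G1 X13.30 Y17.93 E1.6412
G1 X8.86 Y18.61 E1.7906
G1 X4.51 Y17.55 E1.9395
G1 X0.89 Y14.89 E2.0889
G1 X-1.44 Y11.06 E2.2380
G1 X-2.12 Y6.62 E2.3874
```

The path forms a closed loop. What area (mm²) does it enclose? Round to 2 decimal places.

404.74 mm²

Apply the shoelace formula to the sequence of (X, Y) vertices; enclosed area = 404.74 mm².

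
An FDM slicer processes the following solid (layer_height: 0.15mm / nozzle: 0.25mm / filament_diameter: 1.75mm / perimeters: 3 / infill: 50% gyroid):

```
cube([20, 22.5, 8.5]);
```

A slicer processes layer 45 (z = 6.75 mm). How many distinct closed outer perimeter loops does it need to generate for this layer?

At z = 6.75 mm: the 20×22.5 cube contributes its full rectangle. The result has 1 disconnected region.

1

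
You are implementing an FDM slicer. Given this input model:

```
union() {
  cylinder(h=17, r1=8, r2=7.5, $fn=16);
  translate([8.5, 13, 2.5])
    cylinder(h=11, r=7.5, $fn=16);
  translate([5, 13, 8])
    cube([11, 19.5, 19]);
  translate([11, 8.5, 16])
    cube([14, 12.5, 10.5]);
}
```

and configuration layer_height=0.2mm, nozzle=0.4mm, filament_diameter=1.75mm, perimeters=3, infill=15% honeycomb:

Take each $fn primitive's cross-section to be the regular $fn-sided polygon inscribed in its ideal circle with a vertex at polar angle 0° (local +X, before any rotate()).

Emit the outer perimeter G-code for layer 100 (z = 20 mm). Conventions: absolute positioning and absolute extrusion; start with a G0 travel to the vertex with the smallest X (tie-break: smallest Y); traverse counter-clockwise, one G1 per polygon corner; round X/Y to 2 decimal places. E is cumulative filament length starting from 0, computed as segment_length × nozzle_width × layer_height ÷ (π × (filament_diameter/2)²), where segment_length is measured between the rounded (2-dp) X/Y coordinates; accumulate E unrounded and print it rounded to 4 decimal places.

At z = 20 mm: the cone is absent (z outside [0, 17]); the cylinder at (8.5, 13) is absent (z outside [2.5, 13.5]); the cube at (5, 13) (footprint 11×19.5) is included at this height; the cube at (11, 8.5) is present — its section is the full 14×12.5 rectangle; Taking the union: the regions partially overlap (shared area 40.00 mm²), so overlapping operands fuse into one piece — 1 connected region. The outline is a single polygon with 8 vertices. Extrusion per mm of travel: 0.4 × 0.2 / (π × 0.875²) = 0.033260. Accumulating E over each segment gives final E = 2.9269.

G0 X5.00 Y13.00 Z20.00
G1 X11.00 Y13.00 E0.1996
G1 X11.00 Y8.50 E0.3492
G1 X25.00 Y8.50 E0.8149
G1 X25.00 Y21.00 E1.2306
G1 X16.00 Y21.00 E1.5300
G1 X16.00 Y32.50 E1.9125
G1 X5.00 Y32.50 E2.2783
G1 X5.00 Y13.00 E2.9269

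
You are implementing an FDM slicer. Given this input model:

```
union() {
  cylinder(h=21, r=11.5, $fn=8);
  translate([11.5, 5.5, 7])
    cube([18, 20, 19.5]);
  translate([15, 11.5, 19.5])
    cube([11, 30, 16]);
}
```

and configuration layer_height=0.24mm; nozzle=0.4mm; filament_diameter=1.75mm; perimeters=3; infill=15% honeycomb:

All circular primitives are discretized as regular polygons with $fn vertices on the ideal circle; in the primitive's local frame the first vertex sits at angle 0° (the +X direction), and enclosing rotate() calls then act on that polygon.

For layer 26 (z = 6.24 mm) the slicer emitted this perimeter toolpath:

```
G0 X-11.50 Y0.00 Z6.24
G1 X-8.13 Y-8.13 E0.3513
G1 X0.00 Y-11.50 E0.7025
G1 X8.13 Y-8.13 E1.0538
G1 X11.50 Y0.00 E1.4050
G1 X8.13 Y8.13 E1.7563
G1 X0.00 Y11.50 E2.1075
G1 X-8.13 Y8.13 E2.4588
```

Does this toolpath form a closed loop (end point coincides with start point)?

Start point (G0): (-11.50, 0.00). End point (last G1): the path does not return to the start — open.

no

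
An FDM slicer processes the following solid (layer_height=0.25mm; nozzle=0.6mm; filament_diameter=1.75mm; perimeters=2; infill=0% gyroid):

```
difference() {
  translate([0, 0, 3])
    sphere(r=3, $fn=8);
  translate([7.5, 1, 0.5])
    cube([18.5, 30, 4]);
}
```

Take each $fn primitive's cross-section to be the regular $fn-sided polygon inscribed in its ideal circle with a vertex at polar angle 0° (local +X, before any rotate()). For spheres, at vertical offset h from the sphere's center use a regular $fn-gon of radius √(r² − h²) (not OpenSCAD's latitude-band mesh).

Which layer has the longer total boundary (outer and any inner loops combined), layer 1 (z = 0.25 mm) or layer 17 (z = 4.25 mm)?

Layer 1 (z = 0.25): the r=3 sphere slices to a regular 8-gon of circumradius 1.199 (√(r²−h²) with h=2.75 from center) (perimeter = 2·8·1.199·sin(180°/8) = 7.34 mm); the cube at (7.5, 1) does not reach this height (z outside [0.5, 4.5]); After the difference (first − rest): none of the subtracted shapes is present at this height, so the r=3 sphere is unchanged — boundary = 7.34 mm. So its perimeter = 7.34 mm. Layer 17 (z = 4.25): the sphere: section is a regular 8-gon, circumradius = √(r²−h²) = √(3²−1.25²) = 2.727 (perimeter = 2·8·2.727·sin(180°/8) = 16.70 mm); the 18.5×30 cube at (7.5, 1) contributes its full rectangle (perimeter 97.00 mm); Subtracting the remaining from the first: starting from the r=3 sphere, the 18.5×30 cube at (7.5, 1) misses the remaining region (no effect) — boundary = 16.70 mm. So its perimeter = 16.70 mm. Layer 17 is larger (16.70 vs 7.34 mm).

layer 17 (z = 4.25 mm)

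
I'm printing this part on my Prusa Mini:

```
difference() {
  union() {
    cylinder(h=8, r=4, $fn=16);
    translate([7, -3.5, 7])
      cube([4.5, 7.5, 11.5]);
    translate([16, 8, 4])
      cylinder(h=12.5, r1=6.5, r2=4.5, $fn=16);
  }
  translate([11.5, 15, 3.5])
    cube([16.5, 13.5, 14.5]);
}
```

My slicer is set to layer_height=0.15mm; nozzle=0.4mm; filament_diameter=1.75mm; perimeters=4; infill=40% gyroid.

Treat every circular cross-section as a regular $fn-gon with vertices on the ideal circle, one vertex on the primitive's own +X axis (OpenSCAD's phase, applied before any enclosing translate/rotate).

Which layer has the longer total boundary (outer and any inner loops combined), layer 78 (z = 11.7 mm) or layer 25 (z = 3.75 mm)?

Layer 78 (z = 11.7): the cylinder is not intersected at this z (z outside [0, 8]); the 4.5×7.5 cube at (7, -3.5) contributes its full rectangle (perimeter 24.00 mm); the cone at (16, 8) (r1=6.5→r2=4.5) has section circumradius 5.268 here — a regular 16-gon (perimeter = 2·16·5.268·sin(180°/16) = 32.89 mm); Combining (union): the 2 present regions are separate (no shared area or edge), so areas and boundary lengths simply add and each stays a separate island — boundary = 56.89 mm; the 16.5×13.5 cube at (11.5, 15) contributes its full rectangle (perimeter 60.00 mm); Subtracting the remaining from the first: starting from that combined region, the 16.5×13.5 cube at (11.5, 15) misses the remaining region (no effect) — boundary = 56.89 mm. So its perimeter = 56.89 mm. Layer 25 (z = 3.75): the cylinder: section is a regular 16-gon, circumradius r=4 (perimeter = 2·16·4.000·sin(180°/16) = 24.97 mm); the cube at (7, -3.5) is absent (z outside [7, 18.5]); the cone at (16, 8) does not reach this height (z outside [4, 16.5]); Merging all regions: only the r=4 cylinder is present, so the union is just that shape — boundary = 24.97 mm; the 16.5×13.5 cube at (11.5, 15) contributes its full rectangle (perimeter 60.00 mm); After the difference (first − rest): starting from that combined region, the 16.5×13.5 cube at (11.5, 15) misses the remaining region (no effect) — boundary = 24.97 mm. So its perimeter = 24.97 mm. Layer 78 is larger (56.89 vs 24.97 mm).

layer 78 (z = 11.7 mm)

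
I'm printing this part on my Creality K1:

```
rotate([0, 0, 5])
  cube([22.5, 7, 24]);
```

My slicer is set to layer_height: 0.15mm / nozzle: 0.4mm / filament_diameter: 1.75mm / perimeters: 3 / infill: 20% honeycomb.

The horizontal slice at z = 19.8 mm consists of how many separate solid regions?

1

At z = 19.8 mm: the cube is present — its section is the full 22.5×7 rectangle; (whole slice rotated 5° about Z — lengths, areas and connectivity unchanged). The result has 1 disconnected region.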